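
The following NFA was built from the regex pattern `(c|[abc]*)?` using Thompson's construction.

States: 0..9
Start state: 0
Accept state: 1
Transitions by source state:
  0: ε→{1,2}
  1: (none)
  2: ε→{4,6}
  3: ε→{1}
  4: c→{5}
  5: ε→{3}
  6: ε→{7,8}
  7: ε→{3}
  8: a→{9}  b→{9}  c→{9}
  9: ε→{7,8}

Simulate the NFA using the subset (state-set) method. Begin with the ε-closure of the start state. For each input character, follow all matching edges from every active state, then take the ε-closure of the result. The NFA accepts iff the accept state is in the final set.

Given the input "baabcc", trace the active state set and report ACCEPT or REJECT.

Answer: ACCEPT

Steps:
start: ε-closure({0}) = {0,1,2,3,4,6,7,8}
'b' @ 1: {1,3,7,8,9}  [accepting]
'a' @ 2: {1,3,7,8,9}  [accepting]
'a' @ 3: {1,3,7,8,9}  [accepting]
'b' @ 4: {1,3,7,8,9}  [accepting]
'c' @ 5: {1,3,7,8,9}  [accepting]
'c' @ 6: {1,3,7,8,9}  [accepting]
after full input: {1,3,7,8,9}  (accept=1 in)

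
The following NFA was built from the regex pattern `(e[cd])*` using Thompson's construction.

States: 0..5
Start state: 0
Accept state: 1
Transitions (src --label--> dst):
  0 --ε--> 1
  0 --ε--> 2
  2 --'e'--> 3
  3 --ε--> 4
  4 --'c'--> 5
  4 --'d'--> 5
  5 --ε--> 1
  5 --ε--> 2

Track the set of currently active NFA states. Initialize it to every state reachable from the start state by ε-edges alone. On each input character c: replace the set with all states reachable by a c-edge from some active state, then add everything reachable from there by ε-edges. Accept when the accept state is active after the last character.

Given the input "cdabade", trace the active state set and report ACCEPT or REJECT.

Answer: REJECT

Steps:
initial (ε-close {0}): {0,1,2}
'c' @ 1: {}  — dead — no transitions
rest 'dabade' ignored (set empty)
end set {} — state 1 not in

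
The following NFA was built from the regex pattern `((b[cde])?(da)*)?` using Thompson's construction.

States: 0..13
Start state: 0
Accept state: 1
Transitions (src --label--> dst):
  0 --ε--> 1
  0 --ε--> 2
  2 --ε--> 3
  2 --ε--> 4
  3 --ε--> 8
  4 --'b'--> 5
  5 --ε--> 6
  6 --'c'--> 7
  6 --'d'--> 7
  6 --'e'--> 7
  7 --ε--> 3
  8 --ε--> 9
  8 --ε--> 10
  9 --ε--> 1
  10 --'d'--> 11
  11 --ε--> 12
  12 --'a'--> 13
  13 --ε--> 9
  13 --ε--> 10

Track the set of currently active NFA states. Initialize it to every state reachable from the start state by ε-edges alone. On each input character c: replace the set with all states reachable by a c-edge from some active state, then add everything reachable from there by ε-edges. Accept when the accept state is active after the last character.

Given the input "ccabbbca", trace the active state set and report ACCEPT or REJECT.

Answer: REJECT

Trace:
start: ε-closure({0}) = {0,1,2,3,4,8,9,10}
'c' @ 1: {}  — no active states
rest 'cabbbca' ignored (set empty)
after full input: {}  (accept=1 not in)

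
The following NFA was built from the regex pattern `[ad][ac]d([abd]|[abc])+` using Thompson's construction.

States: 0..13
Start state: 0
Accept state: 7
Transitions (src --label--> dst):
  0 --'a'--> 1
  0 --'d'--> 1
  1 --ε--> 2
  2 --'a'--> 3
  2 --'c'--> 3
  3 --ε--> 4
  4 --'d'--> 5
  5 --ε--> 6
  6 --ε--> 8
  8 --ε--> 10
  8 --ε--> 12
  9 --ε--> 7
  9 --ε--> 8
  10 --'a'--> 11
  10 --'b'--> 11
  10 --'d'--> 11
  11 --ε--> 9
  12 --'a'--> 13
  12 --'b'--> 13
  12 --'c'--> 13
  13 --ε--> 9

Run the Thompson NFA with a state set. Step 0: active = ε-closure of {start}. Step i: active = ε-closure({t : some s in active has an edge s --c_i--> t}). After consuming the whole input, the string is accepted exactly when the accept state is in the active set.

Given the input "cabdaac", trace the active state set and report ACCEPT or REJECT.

start: ε-closure({0}) = {0}
'c' @ 1: {}  — state set empty
rest 'abdaac' ignored (set empty)
final: {}; accept 7 not in set

Answer: REJECT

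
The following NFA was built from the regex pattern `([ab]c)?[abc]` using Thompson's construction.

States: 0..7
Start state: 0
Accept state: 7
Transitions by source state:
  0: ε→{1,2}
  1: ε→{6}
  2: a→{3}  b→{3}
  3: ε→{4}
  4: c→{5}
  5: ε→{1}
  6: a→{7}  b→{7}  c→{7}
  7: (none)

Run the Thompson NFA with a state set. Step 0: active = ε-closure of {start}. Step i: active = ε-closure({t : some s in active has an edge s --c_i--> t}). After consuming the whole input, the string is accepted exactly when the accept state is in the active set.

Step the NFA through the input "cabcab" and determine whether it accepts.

start: ε-closure({0}) = {0,1,2,6}
'c' @ 1: {7}  ✓accept
'a' @ 2: {}  — no active states
rest 'bcab' ignored (set empty)
final: {}; accept 7 not in set

Answer: REJECT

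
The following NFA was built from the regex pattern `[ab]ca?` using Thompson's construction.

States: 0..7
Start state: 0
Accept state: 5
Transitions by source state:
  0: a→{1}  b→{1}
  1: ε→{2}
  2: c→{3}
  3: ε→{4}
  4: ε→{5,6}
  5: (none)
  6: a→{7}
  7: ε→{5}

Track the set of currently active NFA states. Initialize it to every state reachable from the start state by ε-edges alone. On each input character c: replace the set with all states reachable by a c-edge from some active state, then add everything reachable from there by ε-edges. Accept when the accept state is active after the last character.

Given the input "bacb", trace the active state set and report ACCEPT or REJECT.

Answer: REJECT

Steps:
initial (ε-close {0}): {0}
'b' @ 1: {1,2}
'a' @ 2: {}  — state set empty
rest 'cb' ignored (set empty)
end set {} — state 5 not in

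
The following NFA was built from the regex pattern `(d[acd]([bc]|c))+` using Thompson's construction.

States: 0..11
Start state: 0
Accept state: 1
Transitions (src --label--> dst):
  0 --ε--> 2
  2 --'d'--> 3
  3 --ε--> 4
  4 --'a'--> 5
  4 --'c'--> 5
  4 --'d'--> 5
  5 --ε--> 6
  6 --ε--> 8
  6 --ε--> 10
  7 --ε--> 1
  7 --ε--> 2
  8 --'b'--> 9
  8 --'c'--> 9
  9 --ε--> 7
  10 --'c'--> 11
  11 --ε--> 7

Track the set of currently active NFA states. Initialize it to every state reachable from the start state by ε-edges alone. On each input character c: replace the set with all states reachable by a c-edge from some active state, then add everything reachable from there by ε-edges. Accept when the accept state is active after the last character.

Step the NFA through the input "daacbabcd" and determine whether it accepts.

start: ε-closure({0}) = {0,2}
'd' @ 1: {3,4}
'a' @ 2: {5,6,8,10}
'a' @ 3: {}  — dead — no transitions
rest 'cbabcd' ignored (set empty)
final: {}; accept 1 not in set

Answer: REJECT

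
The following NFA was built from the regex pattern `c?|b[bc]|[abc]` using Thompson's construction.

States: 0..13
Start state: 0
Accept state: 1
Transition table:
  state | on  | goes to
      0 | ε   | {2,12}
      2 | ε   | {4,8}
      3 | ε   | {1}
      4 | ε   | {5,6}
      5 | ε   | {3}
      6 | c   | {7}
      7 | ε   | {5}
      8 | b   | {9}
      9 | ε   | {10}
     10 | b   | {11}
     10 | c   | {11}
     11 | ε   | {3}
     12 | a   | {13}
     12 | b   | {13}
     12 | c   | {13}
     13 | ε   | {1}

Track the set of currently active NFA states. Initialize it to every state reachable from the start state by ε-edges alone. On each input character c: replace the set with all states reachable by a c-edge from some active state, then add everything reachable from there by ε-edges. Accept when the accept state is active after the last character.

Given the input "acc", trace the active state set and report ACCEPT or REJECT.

initial (ε-close {0}): {0,1,2,3,4,5,6,8,12}
'a' @ 1: {1,13}  [accepting]
'c' @ 2: {}  — dead — no transitions
rest 'c' ignored (set empty)
end set {} — state 1 not in

Answer: REJECT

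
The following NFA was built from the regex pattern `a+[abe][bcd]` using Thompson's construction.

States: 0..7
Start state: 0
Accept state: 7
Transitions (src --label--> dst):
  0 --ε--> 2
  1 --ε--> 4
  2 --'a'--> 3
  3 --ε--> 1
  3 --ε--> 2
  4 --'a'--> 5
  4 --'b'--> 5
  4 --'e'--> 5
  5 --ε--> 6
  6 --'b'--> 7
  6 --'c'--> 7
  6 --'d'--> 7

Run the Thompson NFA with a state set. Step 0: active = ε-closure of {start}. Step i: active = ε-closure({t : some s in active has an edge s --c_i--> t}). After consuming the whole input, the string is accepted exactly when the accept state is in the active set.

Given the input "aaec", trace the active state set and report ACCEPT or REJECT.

Answer: ACCEPT

Steps:
S₀ = ε-closure({0}) = {0,2}
'a' @ 1: {1,2,3,4}
'a' @ 2: {1,2,3,4,5,6}
'e' @ 3: {5,6}
'c' @ 4: {7}  (accept∈set)
end set {7} — state 7 in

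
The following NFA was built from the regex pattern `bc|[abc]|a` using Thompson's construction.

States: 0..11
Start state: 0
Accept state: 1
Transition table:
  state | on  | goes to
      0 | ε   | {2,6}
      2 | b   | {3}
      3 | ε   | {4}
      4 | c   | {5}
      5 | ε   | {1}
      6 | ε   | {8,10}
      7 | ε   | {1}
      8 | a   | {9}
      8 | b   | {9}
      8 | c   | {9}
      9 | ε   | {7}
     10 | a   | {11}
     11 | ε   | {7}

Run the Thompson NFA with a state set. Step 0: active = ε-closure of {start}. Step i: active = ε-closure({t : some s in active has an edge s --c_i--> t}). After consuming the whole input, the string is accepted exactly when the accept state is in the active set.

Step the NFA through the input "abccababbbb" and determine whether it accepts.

S₀ = ε-closure({0}) = {0,2,6,8,10}
'a' @ 1: {1,7,9,11}  [accepting]
'b' @ 2: {}  — dead — no transitions
rest 'ccababbbb' ignored (set empty)
after full input: {}  (accept=1 not in)

Answer: REJECT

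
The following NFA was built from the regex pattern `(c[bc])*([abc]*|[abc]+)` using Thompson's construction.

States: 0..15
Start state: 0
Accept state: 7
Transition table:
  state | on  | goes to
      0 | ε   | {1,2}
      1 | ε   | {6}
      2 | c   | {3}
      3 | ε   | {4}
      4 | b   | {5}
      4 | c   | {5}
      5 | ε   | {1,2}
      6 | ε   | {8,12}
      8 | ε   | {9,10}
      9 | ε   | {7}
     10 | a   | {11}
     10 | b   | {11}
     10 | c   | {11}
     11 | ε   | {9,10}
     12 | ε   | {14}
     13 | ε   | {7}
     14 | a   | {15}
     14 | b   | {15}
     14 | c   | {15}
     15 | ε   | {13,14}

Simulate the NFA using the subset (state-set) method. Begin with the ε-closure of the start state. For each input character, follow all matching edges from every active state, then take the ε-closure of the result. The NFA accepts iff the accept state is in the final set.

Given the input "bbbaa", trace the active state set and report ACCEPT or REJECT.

start: ε-closure({0}) = {0,1,2,6,7,8,9,10,12,14}
'b' @ 1: {7,9,10,11,13,14,15}  (accept∈set)
'b' @ 2: {7,9,10,11,13,14,15}  (accept∈set)
'b' @ 3: {7,9,10,11,13,14,15}  (accept∈set)
'a' @ 4: {7,9,10,11,13,14,15}  (accept∈set)
'a' @ 5: {7,9,10,11,13,14,15}  (accept∈set)
final: {7,9,10,11,13,14,15}; accept 7 in set

Answer: ACCEPT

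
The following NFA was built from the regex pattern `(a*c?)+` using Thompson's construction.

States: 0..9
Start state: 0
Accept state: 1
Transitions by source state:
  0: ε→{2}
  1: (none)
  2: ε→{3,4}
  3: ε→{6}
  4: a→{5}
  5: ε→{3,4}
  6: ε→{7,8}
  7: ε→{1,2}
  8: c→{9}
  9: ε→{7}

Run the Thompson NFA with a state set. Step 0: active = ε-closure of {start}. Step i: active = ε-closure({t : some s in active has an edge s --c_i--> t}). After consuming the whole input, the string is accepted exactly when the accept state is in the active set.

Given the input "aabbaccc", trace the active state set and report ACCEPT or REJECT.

Answer: REJECT

Trace:
start: ε-closure({0}) = {0,1,2,3,4,6,7,8}
'a' @ 1: {1,2,3,4,5,6,7,8}  ✓accept
'a' @ 2: {1,2,3,4,5,6,7,8}  ✓accept
'b' @ 3: {}  — dead — no transitions
rest 'baccc' ignored (set empty)
after full input: {}  (accept=1 not in)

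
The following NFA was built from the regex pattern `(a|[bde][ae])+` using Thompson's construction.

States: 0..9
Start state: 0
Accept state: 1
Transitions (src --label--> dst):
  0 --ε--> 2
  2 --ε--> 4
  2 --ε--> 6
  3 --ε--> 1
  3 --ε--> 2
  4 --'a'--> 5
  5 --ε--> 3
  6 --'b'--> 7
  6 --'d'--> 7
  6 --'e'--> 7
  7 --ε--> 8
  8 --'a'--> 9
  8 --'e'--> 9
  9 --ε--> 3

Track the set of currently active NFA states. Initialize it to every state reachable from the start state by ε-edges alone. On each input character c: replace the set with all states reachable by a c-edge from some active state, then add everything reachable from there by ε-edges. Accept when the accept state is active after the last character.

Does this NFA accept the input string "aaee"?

start: ε-closure({0}) = {0,2,4,6}
'a' @ 1: {1,2,3,4,5,6}  [accepting]
'a' @ 2: {1,2,3,4,5,6}  [accepting]
'e' @ 3: {7,8}
'e' @ 4: {1,2,3,4,6,9}  [accepting]
final: {1,2,3,4,6,9}; accept 1 in set

Answer: ACCEPT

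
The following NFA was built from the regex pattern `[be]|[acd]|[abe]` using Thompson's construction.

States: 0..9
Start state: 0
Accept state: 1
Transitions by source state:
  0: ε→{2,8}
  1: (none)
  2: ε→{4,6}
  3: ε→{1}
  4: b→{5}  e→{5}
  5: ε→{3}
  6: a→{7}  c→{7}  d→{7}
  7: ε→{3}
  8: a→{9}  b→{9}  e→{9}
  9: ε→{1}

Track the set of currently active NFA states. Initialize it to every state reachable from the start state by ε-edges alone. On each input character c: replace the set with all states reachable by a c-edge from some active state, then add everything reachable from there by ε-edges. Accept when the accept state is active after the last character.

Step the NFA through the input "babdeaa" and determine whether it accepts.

Answer: REJECT

Steps:
start: ε-closure({0}) = {0,2,4,6,8}
'b' @ 1: {1,3,5,9}  ✓accept
'a' @ 2: {}  — state set empty
rest 'bdeaa' ignored (set empty)
after full input: {}  (accept=1 not in)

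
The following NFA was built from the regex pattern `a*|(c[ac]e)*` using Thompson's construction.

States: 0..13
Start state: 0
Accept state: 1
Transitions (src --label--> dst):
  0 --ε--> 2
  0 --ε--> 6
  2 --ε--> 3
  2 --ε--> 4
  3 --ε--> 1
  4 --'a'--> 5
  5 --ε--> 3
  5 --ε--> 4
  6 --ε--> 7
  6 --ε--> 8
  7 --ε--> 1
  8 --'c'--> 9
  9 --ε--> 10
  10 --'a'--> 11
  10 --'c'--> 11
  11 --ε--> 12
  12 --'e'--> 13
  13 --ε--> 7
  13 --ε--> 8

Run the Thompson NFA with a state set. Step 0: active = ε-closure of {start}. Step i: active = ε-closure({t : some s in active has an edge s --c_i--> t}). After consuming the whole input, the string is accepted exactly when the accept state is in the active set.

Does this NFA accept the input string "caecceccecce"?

S₀ = ε-closure({0}) = {0,1,2,3,4,6,7,8}
'c' @ 1: {9,10}
'a' @ 2: {11,12}
'e' @ 3: {1,7,8,13}  (accept∈set)
'c' @ 4: {9,10}
'c' @ 5: {11,12}
'e' @ 6: {1,7,8,13}  (accept∈set)
'c' @ 7: {9,10}
'c' @ 8: {11,12}
'e' @ 9: {1,7,8,13}  (accept∈set)
'c' @ 10: {9,10}
'c' @ 11: {11,12}
'e' @ 12: {1,7,8,13}  (accept∈set)
after full input: {1,7,8,13}  (accept=1 in)

Answer: ACCEPT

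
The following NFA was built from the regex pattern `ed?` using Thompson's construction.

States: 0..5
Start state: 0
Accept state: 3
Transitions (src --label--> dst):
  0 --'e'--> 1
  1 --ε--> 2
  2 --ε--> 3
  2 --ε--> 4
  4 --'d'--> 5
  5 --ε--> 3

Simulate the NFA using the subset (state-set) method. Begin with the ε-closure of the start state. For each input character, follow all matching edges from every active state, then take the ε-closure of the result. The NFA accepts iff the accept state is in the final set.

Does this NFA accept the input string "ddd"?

initial (ε-close {0}): {0}
'd' @ 1: {}  — dead — no transitions
rest 'dd' ignored (set empty)
final: {}; accept 3 not in set

Answer: REJECT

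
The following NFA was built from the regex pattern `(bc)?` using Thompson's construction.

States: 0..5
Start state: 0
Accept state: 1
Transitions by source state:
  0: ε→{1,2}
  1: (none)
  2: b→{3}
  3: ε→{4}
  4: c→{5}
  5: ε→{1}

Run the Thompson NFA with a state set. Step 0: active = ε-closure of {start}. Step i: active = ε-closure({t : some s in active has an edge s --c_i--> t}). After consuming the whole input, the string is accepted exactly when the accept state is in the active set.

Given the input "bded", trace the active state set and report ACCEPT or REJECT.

S₀ = ε-closure({0}) = {0,1,2}
'b' @ 1: {3,4}
'd' @ 2: {}  — dead — no transitions
rest 'ed' ignored (set empty)
end set {} — state 1 not in

Answer: REJECT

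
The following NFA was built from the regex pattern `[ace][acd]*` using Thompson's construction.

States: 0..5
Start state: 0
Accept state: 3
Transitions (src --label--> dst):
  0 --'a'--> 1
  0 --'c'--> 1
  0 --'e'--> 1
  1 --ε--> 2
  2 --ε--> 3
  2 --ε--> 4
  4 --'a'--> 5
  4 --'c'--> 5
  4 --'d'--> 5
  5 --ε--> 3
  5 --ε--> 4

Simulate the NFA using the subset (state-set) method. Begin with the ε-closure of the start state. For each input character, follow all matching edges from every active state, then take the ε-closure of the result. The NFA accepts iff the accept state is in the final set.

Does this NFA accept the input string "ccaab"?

Answer: REJECT

Derivation:
start: ε-closure({0}) = {0}
'c' @ 1: {1,2,3,4}  [accepting]
'c' @ 2: {3,4,5}  [accepting]
'a' @ 3: {3,4,5}  [accepting]
'a' @ 4: {3,4,5}  [accepting]
'b' @ 5: {}  — state set empty
final: {}; accept 3 not in set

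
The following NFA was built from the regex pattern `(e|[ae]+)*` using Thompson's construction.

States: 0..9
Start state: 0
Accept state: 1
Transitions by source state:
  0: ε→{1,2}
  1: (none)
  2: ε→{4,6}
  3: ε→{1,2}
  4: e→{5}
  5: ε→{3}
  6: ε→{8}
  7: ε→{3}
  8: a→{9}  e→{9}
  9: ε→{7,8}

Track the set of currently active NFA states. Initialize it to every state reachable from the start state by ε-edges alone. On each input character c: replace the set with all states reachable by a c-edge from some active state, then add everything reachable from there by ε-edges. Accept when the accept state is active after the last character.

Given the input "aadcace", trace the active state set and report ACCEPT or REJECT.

Answer: REJECT

Trace:
initial (ε-close {0}): {0,1,2,4,6,8}
'a' @ 1: {1,2,3,4,6,7,8,9}  (accept∈set)
'a' @ 2: {1,2,3,4,6,7,8,9}  (accept∈set)
'd' @ 3: {}  — dead — no transitions
rest 'cace' ignored (set empty)
end set {} — state 1 not in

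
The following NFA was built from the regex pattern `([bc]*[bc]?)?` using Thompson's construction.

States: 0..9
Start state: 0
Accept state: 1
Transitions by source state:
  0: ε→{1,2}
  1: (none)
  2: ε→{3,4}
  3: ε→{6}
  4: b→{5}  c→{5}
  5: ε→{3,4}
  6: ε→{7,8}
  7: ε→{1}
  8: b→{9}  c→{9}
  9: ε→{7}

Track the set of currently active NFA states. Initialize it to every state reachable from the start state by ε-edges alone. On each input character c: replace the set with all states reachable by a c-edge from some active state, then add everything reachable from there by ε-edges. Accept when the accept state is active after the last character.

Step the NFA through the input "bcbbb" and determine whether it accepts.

S₀ = ε-closure({0}) = {0,1,2,3,4,6,7,8}
'b' @ 1: {1,3,4,5,6,7,8,9}  (accept∈set)
'c' @ 2: {1,3,4,5,6,7,8,9}  (accept∈set)
'b' @ 3: {1,3,4,5,6,7,8,9}  (accept∈set)
'b' @ 4: {1,3,4,5,6,7,8,9}  (accept∈set)
'b' @ 5: {1,3,4,5,6,7,8,9}  (accept∈set)
final: {1,3,4,5,6,7,8,9}; accept 1 in set

Answer: ACCEPT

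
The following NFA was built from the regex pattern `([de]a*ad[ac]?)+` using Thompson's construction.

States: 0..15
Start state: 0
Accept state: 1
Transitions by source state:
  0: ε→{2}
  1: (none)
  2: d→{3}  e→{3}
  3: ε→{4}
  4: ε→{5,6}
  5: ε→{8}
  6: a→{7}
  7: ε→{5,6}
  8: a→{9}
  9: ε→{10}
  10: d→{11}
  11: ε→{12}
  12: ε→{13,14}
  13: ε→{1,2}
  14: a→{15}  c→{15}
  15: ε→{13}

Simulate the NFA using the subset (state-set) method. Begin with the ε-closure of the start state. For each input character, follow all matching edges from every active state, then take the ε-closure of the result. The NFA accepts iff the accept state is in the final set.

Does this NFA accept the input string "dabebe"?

Answer: REJECT

Derivation:
start: ε-closure({0}) = {0,2}
'd' @ 1: {3,4,5,6,8}
'a' @ 2: {5,6,7,8,9,10}
'b' @ 3: {}  — no active states
rest 'ebe' ignored (set empty)
after full input: {}  (accept=1 not in)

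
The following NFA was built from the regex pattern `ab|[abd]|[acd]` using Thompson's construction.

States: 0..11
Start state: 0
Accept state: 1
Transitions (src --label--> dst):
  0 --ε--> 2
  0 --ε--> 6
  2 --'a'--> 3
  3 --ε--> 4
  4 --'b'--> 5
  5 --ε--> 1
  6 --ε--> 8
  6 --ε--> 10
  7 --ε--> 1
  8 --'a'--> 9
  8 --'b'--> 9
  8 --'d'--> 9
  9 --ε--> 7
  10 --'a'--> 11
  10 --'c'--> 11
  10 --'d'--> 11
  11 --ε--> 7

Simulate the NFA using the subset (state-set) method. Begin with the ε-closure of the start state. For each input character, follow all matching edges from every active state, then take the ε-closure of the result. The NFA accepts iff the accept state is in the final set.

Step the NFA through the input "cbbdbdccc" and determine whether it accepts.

Answer: REJECT

Derivation:
initial (ε-close {0}): {0,2,6,8,10}
'c' @ 1: {1,7,11}  [accepting]
'b' @ 2: {}  — state set empty
rest 'bdbdccc' ignored (set empty)
final: {}; accept 1 not in set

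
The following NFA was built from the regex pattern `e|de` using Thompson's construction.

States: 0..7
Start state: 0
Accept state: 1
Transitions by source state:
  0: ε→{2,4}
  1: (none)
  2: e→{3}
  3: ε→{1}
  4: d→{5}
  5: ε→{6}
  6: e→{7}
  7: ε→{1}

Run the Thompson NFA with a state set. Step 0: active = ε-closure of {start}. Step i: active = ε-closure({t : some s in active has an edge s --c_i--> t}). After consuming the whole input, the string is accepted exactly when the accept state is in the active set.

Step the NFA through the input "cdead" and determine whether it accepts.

initial (ε-close {0}): {0,2,4}
'c' @ 1: {}  — dead — no transitions
rest 'dead' ignored (set empty)
after full input: {}  (accept=1 not in)

Answer: REJECT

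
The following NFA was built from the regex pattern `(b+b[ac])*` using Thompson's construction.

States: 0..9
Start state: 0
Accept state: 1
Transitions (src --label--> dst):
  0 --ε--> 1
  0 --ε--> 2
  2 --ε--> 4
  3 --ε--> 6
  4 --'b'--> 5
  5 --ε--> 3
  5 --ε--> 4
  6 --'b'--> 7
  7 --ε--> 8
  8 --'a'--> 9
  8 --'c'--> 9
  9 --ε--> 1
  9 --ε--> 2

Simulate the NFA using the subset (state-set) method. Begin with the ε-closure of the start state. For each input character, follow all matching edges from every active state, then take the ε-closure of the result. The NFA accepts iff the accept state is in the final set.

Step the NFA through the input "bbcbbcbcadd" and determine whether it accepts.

Answer: REJECT

Trace:
start: ε-closure({0}) = {0,1,2,4}
'b' @ 1: {3,4,5,6}
'b' @ 2: {3,4,5,6,7,8}
'c' @ 3: {1,2,4,9}  ✓accept
'b' @ 4: {3,4,5,6}
'b' @ 5: {3,4,5,6,7,8}
'c' @ 6: {1,2,4,9}  ✓accept
'b' @ 7: {3,4,5,6}
'c' @ 8: {}  — dead — no transitions
rest 'add' ignored (set empty)
end set {} — state 1 not in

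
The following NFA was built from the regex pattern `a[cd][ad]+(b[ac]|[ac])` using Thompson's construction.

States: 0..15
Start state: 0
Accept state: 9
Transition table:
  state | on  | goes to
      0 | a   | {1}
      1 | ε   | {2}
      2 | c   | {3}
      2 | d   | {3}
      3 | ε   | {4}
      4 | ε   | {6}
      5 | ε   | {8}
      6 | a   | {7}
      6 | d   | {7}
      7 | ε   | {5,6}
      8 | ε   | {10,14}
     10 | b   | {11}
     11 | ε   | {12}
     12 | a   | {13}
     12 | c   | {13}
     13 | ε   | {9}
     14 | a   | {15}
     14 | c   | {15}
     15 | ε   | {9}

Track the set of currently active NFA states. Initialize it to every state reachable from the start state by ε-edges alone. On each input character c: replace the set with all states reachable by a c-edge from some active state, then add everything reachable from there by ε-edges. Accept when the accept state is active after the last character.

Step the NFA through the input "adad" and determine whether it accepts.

Answer: REJECT

Steps:
initial (ε-close {0}): {0}
'a' @ 1: {1,2}
'd' @ 2: {3,4,6}
'a' @ 3: {5,6,7,8,10,14}
'd' @ 4: {5,6,7,8,10,14}
end set {5,6,7,8,10,14} — state 9 not in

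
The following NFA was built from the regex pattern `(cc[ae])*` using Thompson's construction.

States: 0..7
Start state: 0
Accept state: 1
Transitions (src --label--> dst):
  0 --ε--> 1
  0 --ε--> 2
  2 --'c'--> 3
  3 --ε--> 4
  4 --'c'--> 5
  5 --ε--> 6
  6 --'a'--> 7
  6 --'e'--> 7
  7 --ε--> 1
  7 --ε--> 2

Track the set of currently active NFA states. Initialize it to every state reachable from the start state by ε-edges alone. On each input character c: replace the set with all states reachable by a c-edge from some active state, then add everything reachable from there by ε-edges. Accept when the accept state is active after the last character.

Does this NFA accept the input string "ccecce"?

Answer: ACCEPT

Trace:
initial (ε-close {0}): {0,1,2}
'c' @ 1: {3,4}
'c' @ 2: {5,6}
'e' @ 3: {1,2,7}  (accept∈set)
'c' @ 4: {3,4}
'c' @ 5: {5,6}
'e' @ 6: {1,2,7}  (accept∈set)
final: {1,2,7}; accept 1 in set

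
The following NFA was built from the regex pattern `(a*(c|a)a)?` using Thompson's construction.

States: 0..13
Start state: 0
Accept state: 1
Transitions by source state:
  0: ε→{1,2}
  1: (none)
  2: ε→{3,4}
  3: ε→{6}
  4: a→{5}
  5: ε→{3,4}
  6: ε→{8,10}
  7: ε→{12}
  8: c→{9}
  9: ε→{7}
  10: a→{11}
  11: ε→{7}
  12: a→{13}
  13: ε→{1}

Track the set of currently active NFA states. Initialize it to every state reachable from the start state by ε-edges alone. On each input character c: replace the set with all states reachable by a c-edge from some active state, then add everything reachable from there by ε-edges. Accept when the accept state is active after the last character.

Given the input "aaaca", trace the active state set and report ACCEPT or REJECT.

S₀ = ε-closure({0}) = {0,1,2,3,4,6,8,10}
'a' @ 1: {3,4,5,6,7,8,10,11,12}
'a' @ 2: {1,3,4,5,6,7,8,10,11,12,13}  (accept∈set)
'a' @ 3: {1,3,4,5,6,7,8,10,11,12,13}  (accept∈set)
'c' @ 4: {7,9,12}
'a' @ 5: {1,13}  (accept∈set)
end set {1,13} — state 1 in

Answer: ACCEPT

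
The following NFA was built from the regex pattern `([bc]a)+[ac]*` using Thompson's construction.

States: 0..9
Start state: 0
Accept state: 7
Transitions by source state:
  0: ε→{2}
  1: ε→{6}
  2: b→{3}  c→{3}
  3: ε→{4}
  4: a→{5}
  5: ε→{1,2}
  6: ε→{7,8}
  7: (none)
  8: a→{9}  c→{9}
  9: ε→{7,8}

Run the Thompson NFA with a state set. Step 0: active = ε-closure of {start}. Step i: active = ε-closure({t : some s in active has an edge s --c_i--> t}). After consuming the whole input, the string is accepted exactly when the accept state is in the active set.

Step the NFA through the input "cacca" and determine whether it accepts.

initial (ε-close {0}): {0,2}
'c' @ 1: {3,4}
'a' @ 2: {1,2,5,6,7,8}  ✓accept
'c' @ 3: {3,4,7,8,9}  ✓accept
'c' @ 4: {7,8,9}  ✓accept
'a' @ 5: {7,8,9}  ✓accept
final: {7,8,9}; accept 7 in set

Answer: ACCEPT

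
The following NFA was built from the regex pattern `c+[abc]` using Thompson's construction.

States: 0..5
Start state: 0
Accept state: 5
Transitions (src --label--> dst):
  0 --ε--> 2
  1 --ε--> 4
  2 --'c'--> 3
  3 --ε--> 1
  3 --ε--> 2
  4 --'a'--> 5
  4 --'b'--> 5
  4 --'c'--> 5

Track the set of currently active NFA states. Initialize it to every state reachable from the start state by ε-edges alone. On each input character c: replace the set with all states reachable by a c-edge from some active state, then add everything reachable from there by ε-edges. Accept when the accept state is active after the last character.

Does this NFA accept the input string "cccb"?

Answer: ACCEPT

Derivation:
initial (ε-close {0}): {0,2}
'c' @ 1: {1,2,3,4}
'c' @ 2: {1,2,3,4,5}  (accept∈set)
'c' @ 3: {1,2,3,4,5}  (accept∈set)
'b' @ 4: {5}  (accept∈set)
final: {5}; accept 5 in set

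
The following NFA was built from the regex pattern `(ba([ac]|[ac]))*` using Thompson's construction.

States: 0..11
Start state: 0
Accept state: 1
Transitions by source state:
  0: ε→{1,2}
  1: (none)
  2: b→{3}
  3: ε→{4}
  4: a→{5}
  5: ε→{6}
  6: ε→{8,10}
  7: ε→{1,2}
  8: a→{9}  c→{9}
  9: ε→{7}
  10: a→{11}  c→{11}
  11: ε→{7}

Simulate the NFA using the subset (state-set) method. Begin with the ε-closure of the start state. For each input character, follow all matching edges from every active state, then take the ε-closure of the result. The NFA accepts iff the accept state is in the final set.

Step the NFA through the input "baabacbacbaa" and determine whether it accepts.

initial (ε-close {0}): {0,1,2}
'b' @ 1: {3,4}
'a' @ 2: {5,6,8,10}
'a' @ 3: {1,2,7,9,11}  [accepting]
'b' @ 4: {3,4}
'a' @ 5: {5,6,8,10}
'c' @ 6: {1,2,7,9,11}  [accepting]
'b' @ 7: {3,4}
'a' @ 8: {5,6,8,10}
'c' @ 9: {1,2,7,9,11}  [accepting]
'b' @ 10: {3,4}
'a' @ 11: {5,6,8,10}
'a' @ 12: {1,2,7,9,11}  [accepting]
end set {1,2,7,9,11} — state 1 in

Answer: ACCEPT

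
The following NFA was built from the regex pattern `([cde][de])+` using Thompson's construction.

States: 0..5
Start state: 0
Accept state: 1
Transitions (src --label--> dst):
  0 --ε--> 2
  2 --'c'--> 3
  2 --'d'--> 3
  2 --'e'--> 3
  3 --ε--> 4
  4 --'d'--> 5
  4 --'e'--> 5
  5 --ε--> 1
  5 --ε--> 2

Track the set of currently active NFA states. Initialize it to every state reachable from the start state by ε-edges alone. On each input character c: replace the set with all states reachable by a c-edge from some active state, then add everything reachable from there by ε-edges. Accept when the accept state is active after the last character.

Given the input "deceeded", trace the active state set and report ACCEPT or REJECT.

Answer: ACCEPT

Steps:
initial (ε-close {0}): {0,2}
'd' @ 1: {3,4}
'e' @ 2: {1,2,5}  (accept∈set)
'c' @ 3: {3,4}
'e' @ 4: {1,2,5}  (accept∈set)
'e' @ 5: {3,4}
'd' @ 6: {1,2,5}  (accept∈set)
'e' @ 7: {3,4}
'd' @ 8: {1,2,5}  (accept∈set)
end set {1,2,5} — state 1 in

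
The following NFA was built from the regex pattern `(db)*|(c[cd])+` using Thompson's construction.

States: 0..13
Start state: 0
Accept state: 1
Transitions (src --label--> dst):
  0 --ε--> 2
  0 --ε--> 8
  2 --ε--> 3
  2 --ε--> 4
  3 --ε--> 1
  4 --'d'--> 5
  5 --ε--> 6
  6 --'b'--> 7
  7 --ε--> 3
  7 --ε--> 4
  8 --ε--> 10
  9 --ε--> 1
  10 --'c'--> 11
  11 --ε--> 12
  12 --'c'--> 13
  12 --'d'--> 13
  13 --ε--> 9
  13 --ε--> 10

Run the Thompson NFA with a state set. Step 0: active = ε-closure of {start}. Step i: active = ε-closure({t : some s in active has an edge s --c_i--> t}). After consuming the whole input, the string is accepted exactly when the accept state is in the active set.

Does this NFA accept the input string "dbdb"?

Answer: ACCEPT

Steps:
start: ε-closure({0}) = {0,1,2,3,4,8,10}
'd' @ 1: {5,6}
'b' @ 2: {1,3,4,7}  (accept∈set)
'd' @ 3: {5,6}
'b' @ 4: {1,3,4,7}  (accept∈set)
after full input: {1,3,4,7}  (accept=1 in)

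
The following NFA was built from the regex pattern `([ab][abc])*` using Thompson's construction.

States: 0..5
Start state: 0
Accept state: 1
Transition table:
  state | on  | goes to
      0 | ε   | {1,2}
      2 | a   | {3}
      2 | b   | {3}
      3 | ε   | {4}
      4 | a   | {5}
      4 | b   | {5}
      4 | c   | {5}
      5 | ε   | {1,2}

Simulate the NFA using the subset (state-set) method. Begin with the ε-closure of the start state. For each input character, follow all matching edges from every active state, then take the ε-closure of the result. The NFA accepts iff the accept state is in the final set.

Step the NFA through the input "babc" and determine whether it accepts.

Answer: ACCEPT

Derivation:
S₀ = ε-closure({0}) = {0,1,2}
'b' @ 1: {3,4}
'a' @ 2: {1,2,5}  ✓accept
'b' @ 3: {3,4}
'c' @ 4: {1,2,5}  ✓accept
after full input: {1,2,5}  (accept=1 in)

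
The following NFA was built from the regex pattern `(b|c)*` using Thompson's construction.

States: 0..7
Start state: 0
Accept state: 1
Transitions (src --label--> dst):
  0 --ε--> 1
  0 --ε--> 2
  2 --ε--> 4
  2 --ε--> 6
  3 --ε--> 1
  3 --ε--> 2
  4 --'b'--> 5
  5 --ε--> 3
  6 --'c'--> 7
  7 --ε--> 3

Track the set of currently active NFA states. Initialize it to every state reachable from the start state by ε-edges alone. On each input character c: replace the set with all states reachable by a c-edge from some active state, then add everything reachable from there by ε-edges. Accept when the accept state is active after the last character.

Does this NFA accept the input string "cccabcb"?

S₀ = ε-closure({0}) = {0,1,2,4,6}
'c' @ 1: {1,2,3,4,6,7}  (accept∈set)
'c' @ 2: {1,2,3,4,6,7}  (accept∈set)
'c' @ 3: {1,2,3,4,6,7}  (accept∈set)
'a' @ 4: {}  — dead — no transitions
rest 'bcb' ignored (set empty)
after full input: {}  (accept=1 not in)

Answer: REJECT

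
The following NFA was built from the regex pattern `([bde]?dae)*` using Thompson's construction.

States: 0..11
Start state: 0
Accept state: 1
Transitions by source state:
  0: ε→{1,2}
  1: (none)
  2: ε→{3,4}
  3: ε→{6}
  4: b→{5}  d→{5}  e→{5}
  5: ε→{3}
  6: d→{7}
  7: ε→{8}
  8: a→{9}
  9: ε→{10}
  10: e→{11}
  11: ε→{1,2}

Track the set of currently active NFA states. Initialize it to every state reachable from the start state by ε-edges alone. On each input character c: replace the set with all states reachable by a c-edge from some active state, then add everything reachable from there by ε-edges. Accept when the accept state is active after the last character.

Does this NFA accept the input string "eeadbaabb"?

start: ε-closure({0}) = {0,1,2,3,4,6}
'e' @ 1: {3,5,6}
'e' @ 2: {}  — no active states
rest 'adbaabb' ignored (set empty)
after full input: {}  (accept=1 not in)

Answer: REJECT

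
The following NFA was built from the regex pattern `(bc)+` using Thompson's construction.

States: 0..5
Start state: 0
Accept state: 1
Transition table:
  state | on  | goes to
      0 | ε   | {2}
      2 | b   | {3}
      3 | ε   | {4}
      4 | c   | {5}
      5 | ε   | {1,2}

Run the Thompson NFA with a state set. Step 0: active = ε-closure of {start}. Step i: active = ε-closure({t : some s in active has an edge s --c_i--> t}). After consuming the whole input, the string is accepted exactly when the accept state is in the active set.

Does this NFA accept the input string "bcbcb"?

initial (ε-close {0}): {0,2}
'b' @ 1: {3,4}
'c' @ 2: {1,2,5}  [accepting]
'b' @ 3: {3,4}
'c' @ 4: {1,2,5}  [accepting]
'b' @ 5: {3,4}
end set {3,4} — state 1 not in

Answer: REJECT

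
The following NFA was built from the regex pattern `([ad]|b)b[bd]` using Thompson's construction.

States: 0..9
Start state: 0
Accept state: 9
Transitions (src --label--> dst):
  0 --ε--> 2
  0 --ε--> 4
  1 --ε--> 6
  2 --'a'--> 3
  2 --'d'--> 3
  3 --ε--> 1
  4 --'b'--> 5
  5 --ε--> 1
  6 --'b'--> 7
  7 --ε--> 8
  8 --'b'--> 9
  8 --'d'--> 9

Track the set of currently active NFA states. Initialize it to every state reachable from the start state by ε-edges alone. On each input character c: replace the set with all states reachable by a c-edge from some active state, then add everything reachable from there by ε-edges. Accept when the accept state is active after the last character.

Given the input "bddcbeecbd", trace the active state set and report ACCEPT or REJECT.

Answer: REJECT

Trace:
S₀ = ε-closure({0}) = {0,2,4}
'b' @ 1: {1,5,6}
'd' @ 2: {}  — dead — no transitions
rest 'dcbeecbd' ignored (set empty)
end set {} — state 9 not in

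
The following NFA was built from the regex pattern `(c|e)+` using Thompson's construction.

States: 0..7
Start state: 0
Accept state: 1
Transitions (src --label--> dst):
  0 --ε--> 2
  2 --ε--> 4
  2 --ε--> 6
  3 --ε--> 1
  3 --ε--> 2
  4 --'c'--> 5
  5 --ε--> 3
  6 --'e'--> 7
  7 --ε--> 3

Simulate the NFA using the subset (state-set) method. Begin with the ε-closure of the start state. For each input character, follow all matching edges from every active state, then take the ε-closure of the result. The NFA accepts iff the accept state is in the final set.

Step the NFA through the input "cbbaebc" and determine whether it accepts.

Answer: REJECT

Trace:
initial (ε-close {0}): {0,2,4,6}
'c' @ 1: {1,2,3,4,5,6}  ✓accept
'b' @ 2: {}  — no active states
rest 'baebc' ignored (set empty)
after full input: {}  (accept=1 not in)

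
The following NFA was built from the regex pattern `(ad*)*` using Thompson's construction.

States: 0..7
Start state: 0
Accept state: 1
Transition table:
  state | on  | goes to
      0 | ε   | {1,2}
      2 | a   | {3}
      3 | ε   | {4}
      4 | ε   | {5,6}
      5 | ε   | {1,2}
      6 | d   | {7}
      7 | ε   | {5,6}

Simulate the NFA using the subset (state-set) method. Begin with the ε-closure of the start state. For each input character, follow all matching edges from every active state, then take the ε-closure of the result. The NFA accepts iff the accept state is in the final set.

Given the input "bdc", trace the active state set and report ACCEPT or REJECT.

Answer: REJECT

Steps:
initial (ε-close {0}): {0,1,2}
'b' @ 1: {}  — no active states
rest 'dc' ignored (set empty)
final: {}; accept 1 not in set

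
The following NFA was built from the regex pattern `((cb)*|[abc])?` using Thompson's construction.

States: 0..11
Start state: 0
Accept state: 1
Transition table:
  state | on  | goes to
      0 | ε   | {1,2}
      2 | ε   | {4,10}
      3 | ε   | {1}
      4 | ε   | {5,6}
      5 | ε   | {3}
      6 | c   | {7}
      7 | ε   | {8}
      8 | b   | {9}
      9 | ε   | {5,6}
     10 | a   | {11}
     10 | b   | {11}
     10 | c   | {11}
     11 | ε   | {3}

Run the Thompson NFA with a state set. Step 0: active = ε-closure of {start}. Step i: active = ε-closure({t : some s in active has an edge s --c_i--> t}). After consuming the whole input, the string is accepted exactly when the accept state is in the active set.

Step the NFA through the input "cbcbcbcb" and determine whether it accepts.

Answer: ACCEPT

Derivation:
initial (ε-close {0}): {0,1,2,3,4,5,6,10}
'c' @ 1: {1,3,7,8,11}  [accepting]
'b' @ 2: {1,3,5,6,9}  [accepting]
'c' @ 3: {7,8}
'b' @ 4: {1,3,5,6,9}  [accepting]
'c' @ 5: {7,8}
'b' @ 6: {1,3,5,6,9}  [accepting]
'c' @ 7: {7,8}
'b' @ 8: {1,3,5,6,9}  [accepting]
after full input: {1,3,5,6,9}  (accept=1 in)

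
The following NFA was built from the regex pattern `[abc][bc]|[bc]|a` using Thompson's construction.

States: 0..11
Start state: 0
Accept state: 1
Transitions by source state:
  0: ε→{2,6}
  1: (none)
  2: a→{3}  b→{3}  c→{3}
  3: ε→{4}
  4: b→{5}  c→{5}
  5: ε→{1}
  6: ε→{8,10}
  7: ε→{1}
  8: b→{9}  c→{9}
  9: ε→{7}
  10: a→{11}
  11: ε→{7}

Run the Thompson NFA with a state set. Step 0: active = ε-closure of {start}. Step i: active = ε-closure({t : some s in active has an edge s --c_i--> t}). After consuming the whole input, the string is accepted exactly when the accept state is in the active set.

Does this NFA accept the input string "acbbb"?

Answer: REJECT

Steps:
initial (ε-close {0}): {0,2,6,8,10}
'a' @ 1: {1,3,4,7,11}  [accepting]
'c' @ 2: {1,5}  [accepting]
'b' @ 3: {}  — dead — no transitions
rest 'bb' ignored (set empty)
end set {} — state 1 not in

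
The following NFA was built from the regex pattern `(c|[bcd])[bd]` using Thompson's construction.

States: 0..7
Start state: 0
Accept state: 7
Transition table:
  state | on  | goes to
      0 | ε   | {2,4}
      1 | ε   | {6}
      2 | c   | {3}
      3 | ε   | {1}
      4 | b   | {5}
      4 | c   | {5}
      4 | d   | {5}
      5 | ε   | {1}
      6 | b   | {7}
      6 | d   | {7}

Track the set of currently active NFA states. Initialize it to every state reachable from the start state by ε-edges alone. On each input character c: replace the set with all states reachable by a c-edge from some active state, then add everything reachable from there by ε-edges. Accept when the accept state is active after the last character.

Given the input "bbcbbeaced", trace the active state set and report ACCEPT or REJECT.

Answer: REJECT

Steps:
start: ε-closure({0}) = {0,2,4}
'b' @ 1: {1,5,6}
'b' @ 2: {7}  [accepting]
'c' @ 3: {}  — no active states
rest 'bbeaced' ignored (set empty)
end set {} — state 7 not in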